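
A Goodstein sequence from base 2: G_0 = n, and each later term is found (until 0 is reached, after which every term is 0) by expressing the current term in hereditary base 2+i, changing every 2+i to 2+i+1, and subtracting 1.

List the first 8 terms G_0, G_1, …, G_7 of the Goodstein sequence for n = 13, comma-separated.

step 0: 13 = 2^(2 + 1) + 2^2 + 1; sub 3 for 2: 3^(3 + 1) + 3^3 + 1; = 109; G_1 = 109−1 = 108
step 1: 108 = 3^(3 + 1) + 3^3; sub 4 for 3: 4^(4 + 1) + 4^4; = 1280; G_2 = 1280−1 = 1279
step 2: 1279 = 4^(4 + 1) + 3·4^3 + 3·4^2 + 3·4 + 3; sub 5 for 4: 5^(5 + 1) + 3·5^3 + 3·5^2 + 3·5 + 3; = 16093; G_3 = 16093−1 = 16092
step 3: 16092 = 5^(5 + 1) + 3·5^3 + 3·5^2 + 3·5 + 2; sub 6 for 5: 6^(6 + 1) + 3·6^3 + 3·6^2 + 3·6 + 2; = 280712; G_4 = 280712−1 = 280711
step 4: 280711 = 6^(6 + 1) + 3·6^3 + 3·6^2 + 3·6 + 1; sub 7 for 6: 7^(7 + 1) + 3·7^3 + 3·7^2 + 3·7 + 1; = 5765999; G_5 = 5765999−1 = 5765998
step 5: 5765998 = 7^(7 + 1) + 3·7^3 + 3·7^2 + 3·7; sub 8 for 7: 8^(8 + 1) + 3·8^3 + 3·8^2 + 3·8; = 134219480; G_6 = 134219480−1 = 134219479
step 6: 134219479 = 8^(8 + 1) + 3·8^3 + 3·8^2 + 2·8 + 7; sub 9 for 8: 9^(9 + 1) + 3·9^3 + 3·9^2 + 2·9 + 7; = 3486786856; G_7 = 3486786856−1 = 3486786855

13, 108, 1279, 16092, 280711, 5765998, 134219479, 3486786855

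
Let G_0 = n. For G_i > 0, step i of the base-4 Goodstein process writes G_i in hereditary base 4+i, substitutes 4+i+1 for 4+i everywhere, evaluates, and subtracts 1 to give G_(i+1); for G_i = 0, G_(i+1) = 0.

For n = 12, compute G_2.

15

step 0: 12 = 3·4; sub 5 for 4: 3·5; = 15; G_1 = 15−1 = 14
step 1: 14 = 2·5 + 4; sub 6 for 5: 2·6 + 4; = 16; G_2 = 16−1 = 15
step 2: 15 = 2·6 + 3; sub 7 for 6: 2·7 + 3; = 17; G_3 = 17−1 = 16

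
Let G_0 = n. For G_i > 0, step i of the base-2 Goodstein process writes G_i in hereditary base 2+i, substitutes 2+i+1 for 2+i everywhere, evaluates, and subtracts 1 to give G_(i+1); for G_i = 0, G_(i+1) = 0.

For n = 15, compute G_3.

[0] 15 ≡ 2^(2 + 1) + 2^2 + 2 + 1 (base 2). Lift 3: 112. −1: 111.
[1] 111 ≡ 3^(3 + 1) + 3^3 + 3 (base 3). Lift 4: 1284. −1: 1283.
[2] 1283 ≡ 4^(4 + 1) + 4^4 + 3 (base 4). Lift 5: 18753. −1: 18752.
[3] 18752 ≡ 5^(5 + 1) + 5^5 + 2 (base 5). Lift 6: 326594. −1: 326593.

18752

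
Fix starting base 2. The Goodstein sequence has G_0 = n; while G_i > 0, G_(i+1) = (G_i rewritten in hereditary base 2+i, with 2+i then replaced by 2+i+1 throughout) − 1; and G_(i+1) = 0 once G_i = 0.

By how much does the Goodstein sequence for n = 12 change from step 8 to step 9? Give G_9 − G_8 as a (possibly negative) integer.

step 0: 12 = 2^(2 + 1) + 2^2; sub 3 for 2: 3^(3 + 1) + 3^3; = 108; G_1 = 108−1 = 107
step 1: 107 = 3^(3 + 1) + 2·3^2 + 2·3 + 2; sub 4 for 3: 4^(4 + 1) + 2·4^2 + 2·4 + 2; = 1066; G_2 = 1066−1 = 1065
step 2: 1065 = 4^(4 + 1) + 2·4^2 + 2·4 + 1; sub 5 for 4: 5^(5 + 1) + 2·5^2 + 2·5 + 1; = 15686; G_3 = 15686−1 = 15685
step 3: 15685 = 5^(5 + 1) + 2·5^2 + 2·5; sub 6 for 5: 6^(6 + 1) + 2·6^2 + 2·6; = 280020; G_4 = 280020−1 = 280019
step 4: 280019 = 6^(6 + 1) + 2·6^2 + 6 + 5; sub 7 for 6: 7^(7 + 1) + 2·7^2 + 7 + 5; = 5764911; G_5 = 5764911−1 = 5764910
step 5: 5764910 = 7^(7 + 1) + 2·7^2 + 7 + 4; sub 8 for 7: 8^(8 + 1) + 2·8^2 + 8 + 4; = 134217868; G_6 = 134217868−1 = 134217867
step 6: 134217867 = 8^(8 + 1) + 2·8^2 + 8 + 3; sub 9 for 8: 9^(9 + 1) + 2·9^2 + 9 + 3; = 3486784575; G_7 = 3486784575−1 = 3486784574
step 7: 3486784574 = 9^(9 + 1) + 2·9^2 + 9 + 2; sub 10 for 9: 10^(10 + 1) + 2·10^2 + 10 + 2; = 100000000212; G_8 = 100000000212−1 = 100000000211
step 8: 100000000211 = 10^(10 + 1) + 2·10^2 + 10 + 1; sub 11 for 10: 11^(11 + 1) + 2·11^2 + 11 + 1; = 3138428376975; G_9 = 3138428376975−1 = 3138428376974

3038428376763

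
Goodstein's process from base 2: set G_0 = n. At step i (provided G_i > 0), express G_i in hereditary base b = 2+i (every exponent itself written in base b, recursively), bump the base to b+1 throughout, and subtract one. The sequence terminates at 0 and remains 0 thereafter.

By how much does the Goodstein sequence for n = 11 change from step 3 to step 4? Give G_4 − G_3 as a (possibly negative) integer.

264310

G_0=11  [base 2] 2^(2 + 1) + 2 + 1  →[2↦3]→  3^(3 + 1) + 3 + 1 = 85  −1 ⇒ G_1=84
G_1=84  [base 3] 3^(3 + 1) + 3  →[3↦4]→  4^(4 + 1) + 4 = 1028  −1 ⇒ G_2=1027
G_2=1027  [base 4] 4^(4 + 1) + 3  →[4↦5]→  5^(5 + 1) + 3 = 15628  −1 ⇒ G_3=15627
G_3=15627  [base 5] 5^(5 + 1) + 2  →[5↦6]→  6^(6 + 1) + 2 = 279938  −1 ⇒ G_4=279937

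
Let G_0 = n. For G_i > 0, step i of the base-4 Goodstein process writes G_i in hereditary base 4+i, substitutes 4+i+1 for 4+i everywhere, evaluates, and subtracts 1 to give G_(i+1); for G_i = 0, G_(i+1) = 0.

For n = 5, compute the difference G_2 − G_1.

G_0=5  [base 4] 4 + 1  →[4↦5]→  5 + 1 = 6  −1 ⇒ G_1=5
G_1=5  [base 5] 5  →[5↦6]→  6 = 6  −1 ⇒ G_2=5

0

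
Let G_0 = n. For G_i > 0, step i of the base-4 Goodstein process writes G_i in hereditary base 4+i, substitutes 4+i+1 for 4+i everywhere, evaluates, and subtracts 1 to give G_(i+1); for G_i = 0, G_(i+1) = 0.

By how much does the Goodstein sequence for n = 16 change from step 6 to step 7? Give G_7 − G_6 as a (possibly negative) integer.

16 —HB4→ 4^2 —bump→ 5^2 = 25 —(−1)→ 24
24 —HB5→ 4·5 + 4 —bump→ 4·6 + 4 = 28 —(−1)→ 27
27 —HB6→ 4·6 + 3 —bump→ 4·7 + 3 = 31 —(−1)→ 30
30 —HB7→ 4·7 + 2 —bump→ 4·8 + 2 = 34 —(−1)→ 33
33 —HB8→ 4·8 + 1 —bump→ 4·9 + 1 = 37 —(−1)→ 36
36 —HB9→ 4·9 —bump→ 4·10 = 40 —(−1)→ 39
39 —HB10→ 3·10 + 9 —bump→ 3·11 + 9 = 42 —(−1)→ 41

2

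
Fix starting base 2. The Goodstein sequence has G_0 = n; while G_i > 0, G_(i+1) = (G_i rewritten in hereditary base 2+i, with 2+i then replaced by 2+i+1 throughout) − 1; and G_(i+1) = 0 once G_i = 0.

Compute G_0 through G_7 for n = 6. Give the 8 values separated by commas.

6, 29, 257, 3125, 46655, 98039, 187243, 332147

step 0: 6 = 2^2 + 2; sub 3 for 2: 3^3 + 3; = 30; G_1 = 30−1 = 29
step 1: 29 = 3^3 + 2; sub 4 for 3: 4^4 + 2; = 258; G_2 = 258−1 = 257
step 2: 257 = 4^4 + 1; sub 5 for 4: 5^5 + 1; = 3126; G_3 = 3126−1 = 3125
step 3: 3125 = 5^5; sub 6 for 5: 6^6; = 46656; G_4 = 46656−1 = 46655
step 4: 46655 = 5·6^5 + 5·6^4 + 5·6^3 + 5·6^2 + 5·6 + 5; sub 7 for 6: 5·7^5 + 5·7^4 + 5·7^3 + 5·7^2 + 5·7 + 5; = 98040; G_5 = 98040−1 = 98039
step 5: 98039 = 5·7^5 + 5·7^4 + 5·7^3 + 5·7^2 + 5·7 + 4; sub 8 for 7: 5·8^5 + 5·8^4 + 5·8^3 + 5·8^2 + 5·8 + 4; = 187244; G_6 = 187244−1 = 187243
step 6: 187243 = 5·8^5 + 5·8^4 + 5·8^3 + 5·8^2 + 5·8 + 3; sub 9 for 8: 5·9^5 + 5·9^4 + 5·9^3 + 5·9^2 + 5·9 + 3; = 332148; G_7 = 332148−1 = 332147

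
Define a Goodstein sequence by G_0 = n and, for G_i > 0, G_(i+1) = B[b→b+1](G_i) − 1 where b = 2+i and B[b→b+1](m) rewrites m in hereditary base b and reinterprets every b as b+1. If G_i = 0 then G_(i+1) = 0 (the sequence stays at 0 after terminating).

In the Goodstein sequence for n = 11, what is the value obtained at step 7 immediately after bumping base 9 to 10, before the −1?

i=0: 11 = 2^(2 + 1) + 2 + 1 (b=2); 2→3: 3^(3 + 1) + 3 + 1 = 85; 85−1 = 84
i=1: 84 = 3^(3 + 1) + 3 (b=3); 3→4: 4^(4 + 1) + 4 = 1028; 1028−1 = 1027
i=2: 1027 = 4^(4 + 1) + 3 (b=4); 4→5: 5^(5 + 1) + 3 = 15628; 15628−1 = 15627
i=3: 15627 = 5^(5 + 1) + 2 (b=5); 5→6: 6^(6 + 1) + 2 = 279938; 279938−1 = 279937
i=4: 279937 = 6^(6 + 1) + 1 (b=6); 6→7: 7^(7 + 1) + 1 = 5764802; 5764802−1 = 5764801
i=5: 5764801 = 7^(7 + 1) (b=7); 7→8: 8^(8 + 1) = 134217728; 134217728−1 = 134217727
i=6: 134217727 = 7·8^8 + 7·8^7 + 7·8^6 + 7·8^5 + 7·8^4 + 7·8^3 + 7·8^2 + 7·8 + 7 (b=8); 8→9: 7·9^9 + 7·9^7 + 7·9^6 + 7·9^5 + 7·9^4 + 7·9^3 + 7·9^2 + 7·9 + 7 = 2749609303; 2749609303−1 = 2749609302

70077777776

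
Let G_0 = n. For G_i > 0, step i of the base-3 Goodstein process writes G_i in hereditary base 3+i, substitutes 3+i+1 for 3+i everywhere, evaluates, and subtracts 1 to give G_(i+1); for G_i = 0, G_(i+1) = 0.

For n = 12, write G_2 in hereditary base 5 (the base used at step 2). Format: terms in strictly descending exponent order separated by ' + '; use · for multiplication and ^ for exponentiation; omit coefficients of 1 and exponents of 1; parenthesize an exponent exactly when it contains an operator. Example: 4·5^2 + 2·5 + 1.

base 3: 12 = 3^2 + 3; at 4: 4^2 + 4 = 20; next = 19
base 4: 19 = 4^2 + 3; at 5: 5^2 + 3 = 28; next = 27
base 5: 27 = 5^2 + 2; at 6: 6^2 + 2 = 38; next = 37

5^2 + 2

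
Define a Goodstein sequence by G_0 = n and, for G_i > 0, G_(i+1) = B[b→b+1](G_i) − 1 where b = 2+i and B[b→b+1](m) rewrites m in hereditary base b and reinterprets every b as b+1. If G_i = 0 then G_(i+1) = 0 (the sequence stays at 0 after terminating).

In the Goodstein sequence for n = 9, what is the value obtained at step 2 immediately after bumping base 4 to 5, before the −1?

G_0 = 9. HB_2(9) = 2^(2 + 1) + 1. Bump = 82. G_1 = 81.
G_1 = 81. HB_3(81) = 3^(3 + 1). Bump = 1024. G_2 = 1023.
G_2 = 1023. HB_4(1023) = 3·4^4 + 3·4^3 + 3·4^2 + 3·4 + 3. Bump = 9843. G_3 = 9842.

9843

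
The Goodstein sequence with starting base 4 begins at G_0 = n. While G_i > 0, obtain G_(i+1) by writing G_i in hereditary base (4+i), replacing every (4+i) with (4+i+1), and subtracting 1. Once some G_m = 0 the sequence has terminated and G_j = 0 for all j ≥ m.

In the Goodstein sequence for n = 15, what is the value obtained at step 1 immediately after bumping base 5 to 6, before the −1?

step 0: 15 = 3·4 + 3; sub 5 for 4: 3·5 + 3; = 18; G_1 = 18−1 = 17
step 1: 17 = 3·5 + 2; sub 6 for 5: 3·6 + 2; = 20; G_2 = 20−1 = 19

20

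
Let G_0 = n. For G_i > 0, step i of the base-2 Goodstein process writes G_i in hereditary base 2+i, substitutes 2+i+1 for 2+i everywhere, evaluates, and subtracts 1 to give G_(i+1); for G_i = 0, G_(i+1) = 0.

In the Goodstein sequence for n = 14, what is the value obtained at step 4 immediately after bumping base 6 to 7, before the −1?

i=0: 14 = 2^(2 + 1) + 2^2 + 2 (b=2); 2→3: 3^(3 + 1) + 3^3 + 3 = 111; 111−1 = 110
i=1: 110 = 3^(3 + 1) + 3^3 + 2 (b=3); 3→4: 4^(4 + 1) + 4^4 + 2 = 1282; 1282−1 = 1281
i=2: 1281 = 4^(4 + 1) + 4^4 + 1 (b=4); 4→5: 5^(5 + 1) + 5^5 + 1 = 18751; 18751−1 = 18750
i=3: 18750 = 5^(5 + 1) + 5^5 (b=5); 5→6: 6^(6 + 1) + 6^6 = 326592; 326592−1 = 326591

5862841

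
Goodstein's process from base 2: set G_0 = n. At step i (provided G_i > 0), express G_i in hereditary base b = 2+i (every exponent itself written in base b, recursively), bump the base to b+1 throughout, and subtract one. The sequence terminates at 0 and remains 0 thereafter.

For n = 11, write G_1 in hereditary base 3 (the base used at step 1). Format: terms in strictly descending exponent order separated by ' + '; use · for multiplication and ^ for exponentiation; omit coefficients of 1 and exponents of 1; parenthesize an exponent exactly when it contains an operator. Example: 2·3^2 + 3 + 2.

3^(3 + 1) + 3

step 0: 11 = 2^(2 + 1) + 2 + 1; sub 3 for 2: 3^(3 + 1) + 3 + 1; = 85; G_1 = 85−1 = 84
step 1: 84 = 3^(3 + 1) + 3; sub 4 for 3: 4^(4 + 1) + 4; = 1028; G_2 = 1028−1 = 1027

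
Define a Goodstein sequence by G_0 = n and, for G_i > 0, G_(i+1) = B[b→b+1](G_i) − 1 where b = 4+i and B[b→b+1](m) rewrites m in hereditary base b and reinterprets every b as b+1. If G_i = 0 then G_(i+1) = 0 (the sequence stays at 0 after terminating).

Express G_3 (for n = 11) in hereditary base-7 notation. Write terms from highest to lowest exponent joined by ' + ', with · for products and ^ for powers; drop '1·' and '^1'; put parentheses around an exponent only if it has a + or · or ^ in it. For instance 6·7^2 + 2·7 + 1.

step 0: 11 = 2·4 + 3; sub 5 for 4: 2·5 + 3; = 13; G_1 = 13−1 = 12
step 1: 12 = 2·5 + 2; sub 6 for 5: 2·6 + 2; = 14; G_2 = 14−1 = 13
step 2: 13 = 2·6 + 1; sub 7 for 6: 2·7 + 1; = 15; G_3 = 15−1 = 14
step 3: 14 = 2·7; sub 8 for 7: 2·8; = 16; G_4 = 16−1 = 15

2·7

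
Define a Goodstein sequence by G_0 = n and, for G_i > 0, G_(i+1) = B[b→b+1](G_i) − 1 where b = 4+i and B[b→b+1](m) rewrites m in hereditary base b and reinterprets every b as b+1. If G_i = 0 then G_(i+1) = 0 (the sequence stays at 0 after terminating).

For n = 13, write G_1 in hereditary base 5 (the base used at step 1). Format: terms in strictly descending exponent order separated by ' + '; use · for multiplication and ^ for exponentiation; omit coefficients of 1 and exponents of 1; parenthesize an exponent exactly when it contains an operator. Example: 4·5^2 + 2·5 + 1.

3·5

13 —HB4→ 3·4 + 1 —bump→ 3·5 + 1 = 16 —(−1)→ 15
15 —HB5→ 3·5 —bump→ 3·6 = 18 —(−1)→ 17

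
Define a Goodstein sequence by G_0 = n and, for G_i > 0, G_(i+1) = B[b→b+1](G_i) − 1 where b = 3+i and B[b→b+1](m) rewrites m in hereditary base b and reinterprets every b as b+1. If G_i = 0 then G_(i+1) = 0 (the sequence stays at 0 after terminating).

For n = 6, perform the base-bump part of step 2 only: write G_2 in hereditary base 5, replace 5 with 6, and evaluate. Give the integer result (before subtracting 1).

8

G_0 = 6. HB_3(6) = 2·3. Bump = 8. G_1 = 7.
G_1 = 7. HB_4(7) = 4 + 3. Bump = 8. G_2 = 7.
G_2 = 7. HB_5(7) = 5 + 2. Bump = 8. G_3 = 7.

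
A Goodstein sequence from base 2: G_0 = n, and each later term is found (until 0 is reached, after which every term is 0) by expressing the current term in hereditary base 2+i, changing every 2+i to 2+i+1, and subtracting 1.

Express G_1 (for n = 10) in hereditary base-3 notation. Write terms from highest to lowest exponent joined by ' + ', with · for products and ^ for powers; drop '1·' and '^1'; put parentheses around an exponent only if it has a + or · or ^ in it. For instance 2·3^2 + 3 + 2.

3^(3 + 1) + 2

G_0 = 10. HB_2(10) = 2^(2 + 1) + 2. Bump = 84. G_1 = 83.
G_1 = 83. HB_3(83) = 3^(3 + 1) + 2. Bump = 1026. G_2 = 1025.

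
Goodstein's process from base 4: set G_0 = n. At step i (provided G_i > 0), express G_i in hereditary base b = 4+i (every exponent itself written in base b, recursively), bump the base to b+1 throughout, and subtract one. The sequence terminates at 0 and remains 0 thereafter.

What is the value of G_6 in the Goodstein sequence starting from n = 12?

(0) 12|_4 = 3·4 ↦ 3·5|_5 = 15 ⇒ 14
(1) 14|_5 = 2·5 + 4 ↦ 2·6 + 4|_6 = 16 ⇒ 15
(2) 15|_6 = 2·6 + 3 ↦ 2·7 + 3|_7 = 17 ⇒ 16
(3) 16|_7 = 2·7 + 2 ↦ 2·8 + 2|_8 = 18 ⇒ 17
(4) 17|_8 = 2·8 + 1 ↦ 2·9 + 1|_9 = 19 ⇒ 18
(5) 18|_9 = 2·9 ↦ 2·10|_10 = 20 ⇒ 19

19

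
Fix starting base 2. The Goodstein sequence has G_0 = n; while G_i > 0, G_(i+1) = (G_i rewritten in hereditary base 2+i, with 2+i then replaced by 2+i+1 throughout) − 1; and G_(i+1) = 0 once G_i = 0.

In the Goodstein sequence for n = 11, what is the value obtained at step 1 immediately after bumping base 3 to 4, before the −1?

base 2: 11 = 2^(2 + 1) + 2 + 1; at 3: 3^(3 + 1) + 3 + 1 = 85; next = 84
base 3: 84 = 3^(3 + 1) + 3; at 4: 4^(4 + 1) + 4 = 1028; next = 1027

1028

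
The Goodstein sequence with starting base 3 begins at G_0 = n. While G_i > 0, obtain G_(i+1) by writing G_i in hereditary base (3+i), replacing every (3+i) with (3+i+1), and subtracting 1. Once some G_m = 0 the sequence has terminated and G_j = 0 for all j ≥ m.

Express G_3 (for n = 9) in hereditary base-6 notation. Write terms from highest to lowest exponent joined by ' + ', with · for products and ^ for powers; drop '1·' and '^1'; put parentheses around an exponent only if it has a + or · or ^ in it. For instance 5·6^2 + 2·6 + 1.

3·6 + 1

base 3: 9 = 3^2; at 4: 4^2 = 16; next = 15
base 4: 15 = 3·4 + 3; at 5: 3·5 + 3 = 18; next = 17
base 5: 17 = 3·5 + 2; at 6: 3·6 + 2 = 20; next = 19
base 6: 19 = 3·6 + 1; at 7: 3·7 + 1 = 22; next = 21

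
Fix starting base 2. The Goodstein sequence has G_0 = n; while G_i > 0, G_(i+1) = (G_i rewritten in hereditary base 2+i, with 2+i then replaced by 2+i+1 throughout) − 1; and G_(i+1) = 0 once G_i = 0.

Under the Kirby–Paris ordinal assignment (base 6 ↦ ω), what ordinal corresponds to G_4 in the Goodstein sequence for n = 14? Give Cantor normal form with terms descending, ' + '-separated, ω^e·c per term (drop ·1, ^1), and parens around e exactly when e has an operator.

ω^(ω + 1) + ω^5·5 + ω^4·5 + ω^3·5 + ω^2·5 + ω·5 + 5

14 —HB2→ 2^(2 + 1) + 2^2 + 2 —bump→ 3^(3 + 1) + 3^3 + 3 = 111 —(−1)→ 110
110 —HB3→ 3^(3 + 1) + 3^3 + 2 —bump→ 4^(4 + 1) + 4^4 + 2 = 1282 —(−1)→ 1281
1281 —HB4→ 4^(4 + 1) + 4^4 + 1 —bump→ 5^(5 + 1) + 5^5 + 1 = 18751 —(−1)→ 18750
18750 —HB5→ 5^(5 + 1) + 5^5 —bump→ 6^(6 + 1) + 6^6 = 326592 —(−1)→ 326591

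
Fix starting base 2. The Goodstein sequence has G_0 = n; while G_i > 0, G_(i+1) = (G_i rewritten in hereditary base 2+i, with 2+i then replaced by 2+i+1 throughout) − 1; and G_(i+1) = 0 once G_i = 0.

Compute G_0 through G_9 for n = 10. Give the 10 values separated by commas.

G_0=10  [base 2] 2^(2 + 1) + 2  →[2↦3]→  3^(3 + 1) + 3 = 84  −1 ⇒ G_1=83
G_1=83  [base 3] 3^(3 + 1) + 2  →[3↦4]→  4^(4 + 1) + 2 = 1026  −1 ⇒ G_2=1025
G_2=1025  [base 4] 4^(4 + 1) + 1  →[4↦5]→  5^(5 + 1) + 1 = 15626  −1 ⇒ G_3=15625
G_3=15625  [base 5] 5^(5 + 1)  →[5↦6]→  6^(6 + 1) = 279936  −1 ⇒ G_4=279935
G_4=279935  [base 6] 5·6^6 + 5·6^5 + 5·6^4 + 5·6^3 + 5·6^2 + 5·6 + 5  →[6↦7]→  5·7^7 + 5·7^5 + 5·7^4 + 5·7^3 + 5·7^2 + 5·7 + 5 = 4215755  −1 ⇒ G_5=4215754
G_5=4215754  [base 7] 5·7^7 + 5·7^5 + 5·7^4 + 5·7^3 + 5·7^2 + 5·7 + 4  →[7↦8]→  5·8^8 + 5·8^5 + 5·8^4 + 5·8^3 + 5·8^2 + 5·8 + 4 = 84073324  −1 ⇒ G_6=84073323
G_6=84073323  [base 8] 5·8^8 + 5·8^5 + 5·8^4 + 5·8^3 + 5·8^2 + 5·8 + 3  →[8↦9]→  5·9^9 + 5·9^5 + 5·9^4 + 5·9^3 + 5·9^2 + 5·9 + 3 = 1937434593  −1 ⇒ G_7=1937434592
G_7=1937434592  [base 9] 5·9^9 + 5·9^5 + 5·9^4 + 5·9^3 + 5·9^2 + 5·9 + 2  →[9↦10]→  5·10^10 + 5·10^5 + 5·10^4 + 5·10^3 + 5·10^2 + 5·10 + 2 = 50000555552  −1 ⇒ G_8=50000555551
G_8=50000555551  [base 10] 5·10^10 + 5·10^5 + 5·10^4 + 5·10^3 + 5·10^2 + 5·10 + 1  →[10↦11]→  5·11^11 + 5·11^5 + 5·11^4 + 5·11^3 + 5·11^2 + 5·11 + 1 = 1426559238831  −1 ⇒ G_9=1426559238830

10, 83, 1025, 15625, 279935, 4215754, 84073323, 1937434592, 50000555551, 1426559238830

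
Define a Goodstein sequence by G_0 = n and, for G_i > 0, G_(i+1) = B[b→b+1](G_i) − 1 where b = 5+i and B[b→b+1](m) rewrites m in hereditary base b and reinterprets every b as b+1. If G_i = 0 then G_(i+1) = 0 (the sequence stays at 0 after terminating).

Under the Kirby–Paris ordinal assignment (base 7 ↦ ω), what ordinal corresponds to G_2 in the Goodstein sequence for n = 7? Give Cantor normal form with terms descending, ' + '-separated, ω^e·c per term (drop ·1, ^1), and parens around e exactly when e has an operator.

G_0=7  [base 5] 5 + 2  →[5↦6]→  6 + 2 = 8  −1 ⇒ G_1=7
G_1=7  [base 6] 6 + 1  →[6↦7]→  7 + 1 = 8  −1 ⇒ G_2=7

ω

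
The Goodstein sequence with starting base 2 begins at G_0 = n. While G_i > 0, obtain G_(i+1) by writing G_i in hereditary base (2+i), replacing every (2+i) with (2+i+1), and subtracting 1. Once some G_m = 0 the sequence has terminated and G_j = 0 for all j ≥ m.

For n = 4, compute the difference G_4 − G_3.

i=0: 4 = 2^2 (b=2); 2→3: 3^3 = 27; 27−1 = 26
i=1: 26 = 2·3^2 + 2·3 + 2 (b=3); 3→4: 2·4^2 + 2·4 + 2 = 42; 42−1 = 41
i=2: 41 = 2·4^2 + 2·4 + 1 (b=4); 4→5: 2·5^2 + 2·5 + 1 = 61; 61−1 = 60
i=3: 60 = 2·5^2 + 2·5 (b=5); 5→6: 2·6^2 + 2·6 = 84; 84−1 = 83

23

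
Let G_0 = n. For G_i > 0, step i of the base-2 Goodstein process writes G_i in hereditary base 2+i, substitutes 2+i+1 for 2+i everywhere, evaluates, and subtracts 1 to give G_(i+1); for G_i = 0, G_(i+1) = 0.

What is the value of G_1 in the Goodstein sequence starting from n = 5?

G_0=5  [base 2] 2^2 + 1  →[2↦3]→  3^3 + 1 = 28  −1 ⇒ G_1=27
G_1=27  [base 3] 3^3  →[3↦4]→  4^4 = 256  −1 ⇒ G_2=255

27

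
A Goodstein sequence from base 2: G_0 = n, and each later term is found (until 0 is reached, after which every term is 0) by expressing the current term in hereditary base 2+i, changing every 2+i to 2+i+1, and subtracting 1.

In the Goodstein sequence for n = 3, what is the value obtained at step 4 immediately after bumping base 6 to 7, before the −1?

1

base 2: 3 = 2 + 1; at 3: 3 + 1 = 4; next = 3
base 3: 3 = 3; at 4: 4 = 4; next = 3
base 4: 3 = 3; at 5: 3 = 3; next = 2
base 5: 2 = 2; at 6: 2 = 2; next = 1
base 6: 1 = 1; at 7: 1 = 1; next = 0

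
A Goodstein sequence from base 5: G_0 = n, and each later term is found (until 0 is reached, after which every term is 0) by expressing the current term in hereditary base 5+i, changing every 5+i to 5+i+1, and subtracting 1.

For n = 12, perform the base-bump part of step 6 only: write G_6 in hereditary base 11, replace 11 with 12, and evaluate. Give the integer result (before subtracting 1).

16

step 0: 12 = 2·5 + 2; sub 6 for 5: 2·6 + 2; = 14; G_1 = 14−1 = 13
step 1: 13 = 2·6 + 1; sub 7 for 6: 2·7 + 1; = 15; G_2 = 15−1 = 14
step 2: 14 = 2·7; sub 8 for 7: 2·8; = 16; G_3 = 16−1 = 15
step 3: 15 = 8 + 7; sub 9 for 8: 9 + 7; = 16; G_4 = 16−1 = 15
step 4: 15 = 9 + 6; sub 10 for 9: 10 + 6; = 16; G_5 = 16−1 = 15
step 5: 15 = 10 + 5; sub 11 for 10: 11 + 5; = 16; G_6 = 16−1 = 15
step 6: 15 = 11 + 4; sub 12 for 11: 12 + 4; = 16; G_7 = 16−1 = 15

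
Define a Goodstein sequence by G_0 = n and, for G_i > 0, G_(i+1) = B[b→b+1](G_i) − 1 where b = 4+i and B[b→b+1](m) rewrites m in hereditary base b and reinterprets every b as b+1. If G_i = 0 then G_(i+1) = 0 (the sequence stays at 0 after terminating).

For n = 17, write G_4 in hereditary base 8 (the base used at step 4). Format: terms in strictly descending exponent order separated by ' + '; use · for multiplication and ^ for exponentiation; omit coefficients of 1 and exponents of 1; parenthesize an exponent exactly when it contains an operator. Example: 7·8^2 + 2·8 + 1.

G_0=17  [base 4] 4^2 + 1  →[4↦5]→  5^2 + 1 = 26  −1 ⇒ G_1=25
G_1=25  [base 5] 5^2  →[5↦6]→  6^2 = 36  −1 ⇒ G_2=35
G_2=35  [base 6] 5·6 + 5  →[6↦7]→  5·7 + 5 = 40  −1 ⇒ G_3=39
G_3=39  [base 7] 5·7 + 4  →[7↦8]→  5·8 + 4 = 44  −1 ⇒ G_4=43
G_4=43  [base 8] 5·8 + 3  →[8↦9]→  5·9 + 3 = 48  −1 ⇒ G_5=47

5·8 + 3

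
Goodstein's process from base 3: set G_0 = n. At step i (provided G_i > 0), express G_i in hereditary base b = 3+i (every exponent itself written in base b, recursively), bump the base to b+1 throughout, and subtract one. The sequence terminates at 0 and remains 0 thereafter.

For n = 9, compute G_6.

9 —HB3→ 3^2 —bump→ 4^2 = 16 —(−1)→ 15
15 —HB4→ 3·4 + 3 —bump→ 3·5 + 3 = 18 —(−1)→ 17
17 —HB5→ 3·5 + 2 —bump→ 3·6 + 2 = 20 —(−1)→ 19
19 —HB6→ 3·6 + 1 —bump→ 3·7 + 1 = 22 —(−1)→ 21
21 —HB7→ 3·7 —bump→ 3·8 = 24 —(−1)→ 23
23 —HB8→ 2·8 + 7 —bump→ 2·9 + 7 = 25 —(−1)→ 24
24 —HB9→ 2·9 + 6 —bump→ 2·10 + 6 = 26 —(−1)→ 25

24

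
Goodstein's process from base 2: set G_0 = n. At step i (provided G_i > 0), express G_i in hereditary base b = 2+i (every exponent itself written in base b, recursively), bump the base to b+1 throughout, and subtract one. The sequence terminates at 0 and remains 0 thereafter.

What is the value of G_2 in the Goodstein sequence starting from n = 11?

1027

base 2: 11 = 2^(2 + 1) + 2 + 1; at 3: 3^(3 + 1) + 3 + 1 = 85; next = 84
base 3: 84 = 3^(3 + 1) + 3; at 4: 4^(4 + 1) + 4 = 1028; next = 1027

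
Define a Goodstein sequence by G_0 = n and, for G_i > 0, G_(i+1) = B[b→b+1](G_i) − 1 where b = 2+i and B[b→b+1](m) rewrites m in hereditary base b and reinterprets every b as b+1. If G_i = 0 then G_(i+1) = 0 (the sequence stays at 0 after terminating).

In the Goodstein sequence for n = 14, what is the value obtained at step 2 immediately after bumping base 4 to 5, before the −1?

G_0 = 14. HB_2(14) = 2^(2 + 1) + 2^2 + 2. Bump = 111. G_1 = 110.
G_1 = 110. HB_3(110) = 3^(3 + 1) + 3^3 + 2. Bump = 1282. G_2 = 1281.
G_2 = 1281. HB_4(1281) = 4^(4 + 1) + 4^4 + 1. Bump = 18751. G_3 = 18750.

18751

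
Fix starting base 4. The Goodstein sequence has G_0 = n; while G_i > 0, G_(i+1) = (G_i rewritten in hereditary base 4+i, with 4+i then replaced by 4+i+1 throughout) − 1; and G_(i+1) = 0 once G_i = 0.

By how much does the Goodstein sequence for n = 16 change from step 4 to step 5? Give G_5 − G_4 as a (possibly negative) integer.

3

[0] 16 ≡ 4^2 (base 4). Lift 5: 25. −1: 24.
[1] 24 ≡ 4·5 + 4 (base 5). Lift 6: 28. −1: 27.
[2] 27 ≡ 4·6 + 3 (base 6). Lift 7: 31. −1: 30.
[3] 30 ≡ 4·7 + 2 (base 7). Lift 8: 34. −1: 33.
[4] 33 ≡ 4·8 + 1 (base 8). Lift 9: 37. −1: 36.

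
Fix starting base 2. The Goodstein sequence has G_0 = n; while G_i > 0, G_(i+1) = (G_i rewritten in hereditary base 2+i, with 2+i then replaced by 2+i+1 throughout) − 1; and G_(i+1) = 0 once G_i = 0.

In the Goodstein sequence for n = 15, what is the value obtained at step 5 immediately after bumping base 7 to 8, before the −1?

G_0=15  [base 2] 2^(2 + 1) + 2^2 + 2 + 1  →[2↦3]→  3^(3 + 1) + 3^3 + 3 + 1 = 112  −1 ⇒ G_1=111
G_1=111  [base 3] 3^(3 + 1) + 3^3 + 3  →[3↦4]→  4^(4 + 1) + 4^4 + 4 = 1284  −1 ⇒ G_2=1283
G_2=1283  [base 4] 4^(4 + 1) + 4^4 + 3  →[4↦5]→  5^(5 + 1) + 5^5 + 3 = 18753  −1 ⇒ G_3=18752
G_3=18752  [base 5] 5^(5 + 1) + 5^5 + 2  →[5↦6]→  6^(6 + 1) + 6^6 + 2 = 326594  −1 ⇒ G_4=326593
G_4=326593  [base 6] 6^(6 + 1) + 6^6 + 1  →[6↦7]→  7^(7 + 1) + 7^7 + 1 = 6588345  −1 ⇒ G_5=6588344
G_5=6588344  [base 7] 7^(7 + 1) + 7^7  →[7↦8]→  8^(8 + 1) + 8^8 = 150994944  −1 ⇒ G_6=150994943

150994944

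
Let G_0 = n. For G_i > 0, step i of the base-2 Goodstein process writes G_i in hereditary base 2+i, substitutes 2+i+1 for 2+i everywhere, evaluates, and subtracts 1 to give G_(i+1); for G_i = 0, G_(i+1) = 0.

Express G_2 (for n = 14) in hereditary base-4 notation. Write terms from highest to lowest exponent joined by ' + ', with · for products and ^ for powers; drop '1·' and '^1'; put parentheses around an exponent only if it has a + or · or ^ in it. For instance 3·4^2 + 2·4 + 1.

4^(4 + 1) + 4^4 + 1

step 0: 14 = 2^(2 + 1) + 2^2 + 2; sub 3 for 2: 3^(3 + 1) + 3^3 + 3; = 111; G_1 = 111−1 = 110
step 1: 110 = 3^(3 + 1) + 3^3 + 2; sub 4 for 3: 4^(4 + 1) + 4^4 + 2; = 1282; G_2 = 1282−1 = 1281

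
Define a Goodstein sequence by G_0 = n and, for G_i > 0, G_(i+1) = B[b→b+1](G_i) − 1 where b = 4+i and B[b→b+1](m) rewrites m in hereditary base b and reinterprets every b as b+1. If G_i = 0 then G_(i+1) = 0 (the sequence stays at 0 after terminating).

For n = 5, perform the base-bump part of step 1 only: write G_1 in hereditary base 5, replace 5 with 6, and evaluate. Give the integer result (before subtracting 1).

[0] 5 ≡ 4 + 1 (base 4). Lift 5: 6. −1: 5.
[1] 5 ≡ 5 (base 5). Lift 6: 6. −1: 5.

6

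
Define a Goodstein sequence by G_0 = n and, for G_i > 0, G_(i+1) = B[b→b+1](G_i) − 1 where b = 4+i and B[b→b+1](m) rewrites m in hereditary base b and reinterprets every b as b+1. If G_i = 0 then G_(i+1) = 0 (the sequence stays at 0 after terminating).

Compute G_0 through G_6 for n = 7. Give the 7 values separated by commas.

[0] 7 ≡ 4 + 3 (base 4). Lift 5: 8. −1: 7.
[1] 7 ≡ 5 + 2 (base 5). Lift 6: 8. −1: 7.
[2] 7 ≡ 6 + 1 (base 6). Lift 7: 8. −1: 7.
[3] 7 ≡ 7 (base 7). Lift 8: 8. −1: 7.
[4] 7 ≡ 7 (base 8). Lift 9: 7. −1: 6.
[5] 6 ≡ 6 (base 9). Lift 10: 6. −1: 5.

7, 7, 7, 7, 7, 6, 5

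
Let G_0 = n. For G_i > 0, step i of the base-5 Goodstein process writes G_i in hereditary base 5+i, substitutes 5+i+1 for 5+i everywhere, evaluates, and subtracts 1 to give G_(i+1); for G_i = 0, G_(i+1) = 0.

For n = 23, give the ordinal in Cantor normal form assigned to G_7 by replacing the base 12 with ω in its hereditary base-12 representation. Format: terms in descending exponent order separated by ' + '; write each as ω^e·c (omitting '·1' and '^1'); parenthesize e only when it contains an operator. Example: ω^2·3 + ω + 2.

ω·3 + 5

i=0: 23 = 4·5 + 3 (b=5); 5→6: 4·6 + 3 = 27; 27−1 = 26
i=1: 26 = 4·6 + 2 (b=6); 6→7: 4·7 + 2 = 30; 30−1 = 29
i=2: 29 = 4·7 + 1 (b=7); 7→8: 4·8 + 1 = 33; 33−1 = 32
i=3: 32 = 4·8 (b=8); 8→9: 4·9 = 36; 36−1 = 35
i=4: 35 = 3·9 + 8 (b=9); 9→10: 3·10 + 8 = 38; 38−1 = 37
i=5: 37 = 3·10 + 7 (b=10); 10→11: 3·11 + 7 = 40; 40−1 = 39
i=6: 39 = 3·11 + 6 (b=11); 11→12: 3·12 + 6 = 42; 42−1 = 41
i=7: 41 = 3·12 + 5 (b=12); 12→13: 3·13 + 5 = 44; 44−1 = 43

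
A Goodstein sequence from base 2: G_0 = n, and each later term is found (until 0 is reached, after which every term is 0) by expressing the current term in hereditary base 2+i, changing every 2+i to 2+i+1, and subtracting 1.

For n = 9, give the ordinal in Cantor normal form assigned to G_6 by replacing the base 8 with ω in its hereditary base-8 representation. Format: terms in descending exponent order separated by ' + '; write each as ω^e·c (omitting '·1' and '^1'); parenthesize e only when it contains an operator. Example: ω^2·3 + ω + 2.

ω^ω·3 + ω^3·3 + ω^2·3 + ω·2 + 7

G_0 = 9. HB_2(9) = 2^(2 + 1) + 1. Bump = 82. G_1 = 81.
G_1 = 81. HB_3(81) = 3^(3 + 1). Bump = 1024. G_2 = 1023.
G_2 = 1023. HB_4(1023) = 3·4^4 + 3·4^3 + 3·4^2 + 3·4 + 3. Bump = 9843. G_3 = 9842.
G_3 = 9842. HB_5(9842) = 3·5^5 + 3·5^3 + 3·5^2 + 3·5 + 2. Bump = 140744. G_4 = 140743.
G_4 = 140743. HB_6(140743) = 3·6^6 + 3·6^3 + 3·6^2 + 3·6 + 1. Bump = 2471827. G_5 = 2471826.
G_5 = 2471826. HB_7(2471826) = 3·7^7 + 3·7^3 + 3·7^2 + 3·7. Bump = 50333400. G_6 = 50333399.
G_6 = 50333399. HB_8(50333399) = 3·8^8 + 3·8^3 + 3·8^2 + 2·8 + 7. Bump = 1162263922. G_7 = 1162263921.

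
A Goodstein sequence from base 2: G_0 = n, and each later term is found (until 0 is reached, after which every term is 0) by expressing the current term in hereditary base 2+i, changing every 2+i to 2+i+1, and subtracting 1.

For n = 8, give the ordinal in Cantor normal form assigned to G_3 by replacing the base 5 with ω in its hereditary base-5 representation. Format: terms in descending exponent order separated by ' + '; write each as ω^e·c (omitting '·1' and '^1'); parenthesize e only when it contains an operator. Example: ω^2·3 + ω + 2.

(0) 8|_2 = 2^(2 + 1) ↦ 3^(3 + 1)|_3 = 81 ⇒ 80
(1) 80|_3 = 2·3^3 + 2·3^2 + 2·3 + 2 ↦ 2·4^4 + 2·4^2 + 2·4 + 2|_4 = 554 ⇒ 553
(2) 553|_4 = 2·4^4 + 2·4^2 + 2·4 + 1 ↦ 2·5^5 + 2·5^2 + 2·5 + 1|_5 = 6311 ⇒ 6310
(3) 6310|_5 = 2·5^5 + 2·5^2 + 2·5 ↦ 2·6^6 + 2·6^2 + 2·6|_6 = 93396 ⇒ 93395

ω^ω·2 + ω^2·2 + ω·2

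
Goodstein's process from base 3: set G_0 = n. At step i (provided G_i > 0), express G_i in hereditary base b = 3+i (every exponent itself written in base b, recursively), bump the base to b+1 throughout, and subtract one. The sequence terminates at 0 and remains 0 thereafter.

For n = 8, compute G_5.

11

(0) 8|_3 = 2·3 + 2 ↦ 2·4 + 2|_4 = 10 ⇒ 9
(1) 9|_4 = 2·4 + 1 ↦ 2·5 + 1|_5 = 11 ⇒ 10
(2) 10|_5 = 2·5 ↦ 2·6|_6 = 12 ⇒ 11
(3) 11|_6 = 6 + 5 ↦ 7 + 5|_7 = 12 ⇒ 11
(4) 11|_7 = 7 + 4 ↦ 8 + 4|_8 = 12 ⇒ 11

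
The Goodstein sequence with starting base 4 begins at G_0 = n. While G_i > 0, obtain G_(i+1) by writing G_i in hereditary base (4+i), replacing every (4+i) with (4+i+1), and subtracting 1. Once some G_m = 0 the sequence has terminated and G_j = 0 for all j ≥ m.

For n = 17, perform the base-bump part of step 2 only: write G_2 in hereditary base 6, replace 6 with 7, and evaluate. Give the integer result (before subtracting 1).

G_0=17  [base 4] 4^2 + 1  →[4↦5]→  5^2 + 1 = 26  −1 ⇒ G_1=25
G_1=25  [base 5] 5^2  →[5↦6]→  6^2 = 36  −1 ⇒ G_2=35
G_2=35  [base 6] 5·6 + 5  →[6↦7]→  5·7 + 5 = 40  −1 ⇒ G_3=39

40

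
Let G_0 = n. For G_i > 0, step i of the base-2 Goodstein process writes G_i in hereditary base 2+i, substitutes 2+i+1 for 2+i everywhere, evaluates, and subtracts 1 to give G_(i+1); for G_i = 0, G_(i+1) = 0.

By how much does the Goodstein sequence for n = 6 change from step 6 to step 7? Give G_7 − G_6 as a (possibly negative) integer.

i=0: 6 = 2^2 + 2 (b=2); 2→3: 3^3 + 3 = 30; 30−1 = 29
i=1: 29 = 3^3 + 2 (b=3); 3→4: 4^4 + 2 = 258; 258−1 = 257
i=2: 257 = 4^4 + 1 (b=4); 4→5: 5^5 + 1 = 3126; 3126−1 = 3125
i=3: 3125 = 5^5 (b=5); 5→6: 6^6 = 46656; 46656−1 = 46655
i=4: 46655 = 5·6^5 + 5·6^4 + 5·6^3 + 5·6^2 + 5·6 + 5 (b=6); 6→7: 5·7^5 + 5·7^4 + 5·7^3 + 5·7^2 + 5·7 + 5 = 98040; 98040−1 = 98039
i=5: 98039 = 5·7^5 + 5·7^4 + 5·7^3 + 5·7^2 + 5·7 + 4 (b=7); 7→8: 5·8^5 + 5·8^4 + 5·8^3 + 5·8^2 + 5·8 + 4 = 187244; 187244−1 = 187243
i=6: 187243 = 5·8^5 + 5·8^4 + 5·8^3 + 5·8^2 + 5·8 + 3 (b=8); 8→9: 5·9^5 + 5·9^4 + 5·9^3 + 5·9^2 + 5·9 + 3 = 332148; 332148−1 = 332147

144904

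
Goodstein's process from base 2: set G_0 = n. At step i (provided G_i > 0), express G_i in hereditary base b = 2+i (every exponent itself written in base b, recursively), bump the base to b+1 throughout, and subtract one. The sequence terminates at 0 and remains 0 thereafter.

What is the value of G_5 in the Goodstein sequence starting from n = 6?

[0] 6 ≡ 2^2 + 2 (base 2). Lift 3: 30. −1: 29.
[1] 29 ≡ 3^3 + 2 (base 3). Lift 4: 258. −1: 257.
[2] 257 ≡ 4^4 + 1 (base 4). Lift 5: 3126. −1: 3125.
[3] 3125 ≡ 5^5 (base 5). Lift 6: 46656. −1: 46655.
[4] 46655 ≡ 5·6^5 + 5·6^4 + 5·6^3 + 5·6^2 + 5·6 + 5 (base 6). Lift 7: 98040. −1: 98039.
[5] 98039 ≡ 5·7^5 + 5·7^4 + 5·7^3 + 5·7^2 + 5·7 + 4 (base 7). Lift 8: 187244. −1: 187243.

98039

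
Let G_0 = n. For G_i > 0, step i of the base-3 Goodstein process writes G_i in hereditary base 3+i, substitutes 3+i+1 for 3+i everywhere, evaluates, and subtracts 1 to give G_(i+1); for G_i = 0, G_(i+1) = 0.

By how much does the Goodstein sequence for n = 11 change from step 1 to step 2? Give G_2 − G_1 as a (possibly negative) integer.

step 0: 11 = 3^2 + 2; sub 4 for 3: 4^2 + 2; = 18; G_1 = 18−1 = 17
step 1: 17 = 4^2 + 1; sub 5 for 4: 5^2 + 1; = 26; G_2 = 26−1 = 25

8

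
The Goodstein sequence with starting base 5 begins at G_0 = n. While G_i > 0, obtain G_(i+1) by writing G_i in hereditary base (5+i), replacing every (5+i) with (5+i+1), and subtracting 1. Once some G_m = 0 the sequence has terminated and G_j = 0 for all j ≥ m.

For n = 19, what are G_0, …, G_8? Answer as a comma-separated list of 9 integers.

19, 21, 23, 25, 27, 29, 30, 31, 32

base 5: 19 = 3·5 + 4; at 6: 3·6 + 4 = 22; next = 21
base 6: 21 = 3·6 + 3; at 7: 3·7 + 3 = 24; next = 23
base 7: 23 = 3·7 + 2; at 8: 3·8 + 2 = 26; next = 25
base 8: 25 = 3·8 + 1; at 9: 3·9 + 1 = 28; next = 27
base 9: 27 = 3·9; at 10: 3·10 = 30; next = 29
base 10: 29 = 2·10 + 9; at 11: 2·11 + 9 = 31; next = 30
base 11: 30 = 2·11 + 8; at 12: 2·12 + 8 = 32; next = 31
base 12: 31 = 2·12 + 7; at 13: 2·13 + 7 = 33; next = 32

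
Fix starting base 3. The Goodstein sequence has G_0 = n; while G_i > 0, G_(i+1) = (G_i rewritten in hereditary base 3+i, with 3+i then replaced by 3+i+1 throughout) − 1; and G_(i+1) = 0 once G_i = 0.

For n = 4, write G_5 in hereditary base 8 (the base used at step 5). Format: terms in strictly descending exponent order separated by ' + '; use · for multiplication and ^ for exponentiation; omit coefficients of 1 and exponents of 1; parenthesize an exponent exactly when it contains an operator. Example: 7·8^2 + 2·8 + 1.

G_0 = 4. HB_3(4) = 3 + 1. Bump = 5. G_1 = 4.
G_1 = 4. HB_4(4) = 4. Bump = 5. G_2 = 4.
G_2 = 4. HB_5(4) = 4. Bump = 4. G_3 = 3.
G_3 = 3. HB_6(3) = 3. Bump = 3. G_4 = 2.
G_4 = 2. HB_7(2) = 2. Bump = 2. G_5 = 1.

1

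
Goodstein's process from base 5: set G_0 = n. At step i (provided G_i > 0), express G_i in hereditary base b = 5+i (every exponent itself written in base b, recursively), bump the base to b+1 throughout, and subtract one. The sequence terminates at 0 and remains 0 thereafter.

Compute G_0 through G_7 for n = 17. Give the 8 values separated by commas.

17, 19, 21, 23, 24, 25, 26, 27

(0) 17|_5 = 3·5 + 2 ↦ 3·6 + 2|_6 = 20 ⇒ 19
(1) 19|_6 = 3·6 + 1 ↦ 3·7 + 1|_7 = 22 ⇒ 21
(2) 21|_7 = 3·7 ↦ 3·8|_8 = 24 ⇒ 23
(3) 23|_8 = 2·8 + 7 ↦ 2·9 + 7|_9 = 25 ⇒ 24
(4) 24|_9 = 2·9 + 6 ↦ 2·10 + 6|_10 = 26 ⇒ 25
(5) 25|_10 = 2·10 + 5 ↦ 2·11 + 5|_11 = 27 ⇒ 26
(6) 26|_11 = 2·11 + 4 ↦ 2·12 + 4|_12 = 28 ⇒ 27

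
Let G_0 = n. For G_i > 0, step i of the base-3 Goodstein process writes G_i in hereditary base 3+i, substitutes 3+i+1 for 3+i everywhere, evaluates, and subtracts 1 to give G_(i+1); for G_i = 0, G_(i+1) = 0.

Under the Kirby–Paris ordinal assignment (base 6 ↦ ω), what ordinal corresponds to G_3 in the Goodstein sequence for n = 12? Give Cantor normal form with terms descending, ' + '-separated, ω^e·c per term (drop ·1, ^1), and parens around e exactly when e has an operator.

ω^2 + 1

12 —HB3→ 3^2 + 3 —bump→ 4^2 + 4 = 20 —(−1)→ 19
19 —HB4→ 4^2 + 3 —bump→ 5^2 + 3 = 28 —(−1)→ 27
27 —HB5→ 5^2 + 2 —bump→ 6^2 + 2 = 38 —(−1)→ 37
37 —HB6→ 6^2 + 1 —bump→ 7^2 + 1 = 50 —(−1)→ 49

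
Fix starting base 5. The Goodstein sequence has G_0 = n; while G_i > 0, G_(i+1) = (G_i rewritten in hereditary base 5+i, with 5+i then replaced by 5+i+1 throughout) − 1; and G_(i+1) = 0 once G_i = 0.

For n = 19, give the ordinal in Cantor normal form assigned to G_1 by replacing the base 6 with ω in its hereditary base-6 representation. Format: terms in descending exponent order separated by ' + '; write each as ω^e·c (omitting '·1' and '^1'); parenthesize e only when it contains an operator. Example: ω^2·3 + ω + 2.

ω·3 + 3

[0] 19 ≡ 3·5 + 4 (base 5). Lift 6: 22. −1: 21.
[1] 21 ≡ 3·6 + 3 (base 6). Lift 7: 24. −1: 23.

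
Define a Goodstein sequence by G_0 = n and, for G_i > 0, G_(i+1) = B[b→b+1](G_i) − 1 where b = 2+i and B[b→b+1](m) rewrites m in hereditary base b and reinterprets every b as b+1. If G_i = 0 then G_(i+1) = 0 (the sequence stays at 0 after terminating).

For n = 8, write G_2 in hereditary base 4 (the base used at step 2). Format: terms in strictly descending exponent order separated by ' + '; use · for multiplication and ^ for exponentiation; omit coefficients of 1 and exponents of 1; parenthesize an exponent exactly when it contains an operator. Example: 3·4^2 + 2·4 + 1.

2·4^4 + 2·4^2 + 2·4 + 1

step 0: 8 = 2^(2 + 1); sub 3 for 2: 3^(3 + 1); = 81; G_1 = 81−1 = 80
step 1: 80 = 2·3^3 + 2·3^2 + 2·3 + 2; sub 4 for 3: 2·4^4 + 2·4^2 + 2·4 + 2; = 554; G_2 = 554−1 = 553
step 2: 553 = 2·4^4 + 2·4^2 + 2·4 + 1; sub 5 for 4: 2·5^5 + 2·5^2 + 2·5 + 1; = 6311; G_3 = 6311−1 = 6310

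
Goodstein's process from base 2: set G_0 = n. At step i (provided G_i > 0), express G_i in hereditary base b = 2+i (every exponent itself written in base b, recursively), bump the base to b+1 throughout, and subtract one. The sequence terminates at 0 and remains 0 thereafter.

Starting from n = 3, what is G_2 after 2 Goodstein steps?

3

base 2: 3 = 2 + 1; at 3: 3 + 1 = 4; next = 3
base 3: 3 = 3; at 4: 4 = 4; next = 3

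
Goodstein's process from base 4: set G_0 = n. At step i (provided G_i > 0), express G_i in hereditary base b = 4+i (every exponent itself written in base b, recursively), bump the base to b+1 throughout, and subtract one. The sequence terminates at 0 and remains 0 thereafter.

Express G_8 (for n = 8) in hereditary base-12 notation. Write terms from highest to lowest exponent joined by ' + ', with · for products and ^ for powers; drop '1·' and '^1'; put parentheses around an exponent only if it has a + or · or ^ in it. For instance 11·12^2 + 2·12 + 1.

7

(0) 8|_4 = 2·4 ↦ 2·5|_5 = 10 ⇒ 9
(1) 9|_5 = 5 + 4 ↦ 6 + 4|_6 = 10 ⇒ 9
(2) 9|_6 = 6 + 3 ↦ 7 + 3|_7 = 10 ⇒ 9
(3) 9|_7 = 7 + 2 ↦ 8 + 2|_8 = 10 ⇒ 9
(4) 9|_8 = 8 + 1 ↦ 9 + 1|_9 = 10 ⇒ 9
(5) 9|_9 = 9 ↦ 10|_10 = 10 ⇒ 9
(6) 9|_10 = 9 ↦ 9|_11 = 9 ⇒ 8
(7) 8|_11 = 8 ↦ 8|_12 = 8 ⇒ 7
(8) 7|_12 = 7 ↦ 7|_13 = 7 ⇒ 6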